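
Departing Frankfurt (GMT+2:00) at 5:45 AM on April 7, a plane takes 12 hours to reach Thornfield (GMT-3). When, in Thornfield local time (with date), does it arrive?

12:45 PM on Apr 7

Convert departure to UTC: 5:45 AM − 2:00 = 3:45 AM UTC on Apr 7.
Add 12 hours travel time → 3:45 PM UTC.
Thornfield is UTC−3:00, so local arrival = 3:45 PM − 3:00 = 12:45 PM on Apr 7.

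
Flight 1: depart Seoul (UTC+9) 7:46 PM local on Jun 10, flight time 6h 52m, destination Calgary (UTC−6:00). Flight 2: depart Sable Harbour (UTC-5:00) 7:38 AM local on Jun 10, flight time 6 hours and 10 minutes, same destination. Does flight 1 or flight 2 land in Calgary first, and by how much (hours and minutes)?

Flight 1 in UTC: 7:46 PM − 9:00 = 10:46 AM on Jun 10.
+6 hours 52 minutes → arrive 5:38 PM UTC on Jun 10.
Flight 2 in UTC: 7:38 AM + 5:00 = 12:38 PM on Jun 10.
+6 hours 10 minutes → arrive 6:48 PM UTC on Jun 10.
Flight 1 lands earlier by 1 hour 10 minutes.

the first, by 1 hour 10 minutes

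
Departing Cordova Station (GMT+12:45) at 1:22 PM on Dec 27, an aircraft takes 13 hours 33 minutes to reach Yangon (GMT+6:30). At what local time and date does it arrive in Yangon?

Yangon is 6:15 behind Cordova Station.
After 13 hours 33 minutes it is 2:55 AM (Dec 28) in Cordova Station.
Shift by the zone difference: 2:55 AM − 6:15 = 8:40 PM on Dec 27 in Yangon.

8:40 PM on December 27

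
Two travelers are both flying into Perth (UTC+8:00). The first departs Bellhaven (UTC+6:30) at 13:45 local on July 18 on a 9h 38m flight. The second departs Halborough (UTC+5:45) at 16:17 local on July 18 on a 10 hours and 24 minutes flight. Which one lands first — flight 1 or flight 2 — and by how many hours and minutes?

the first, by 4 hours 3 minutes

Flight 1 in UTC: 13:45 − 6:30 = 07:15 on Jul 18.
+9 hours and 38 minutes → arrive 16:53 UTC on Jul 18.
Flight 2 in UTC: 16:17 − 5:45 = 10:32 on Jul 18.
+10 hours and 24 minutes → arrive 20:56 UTC on Jul 18.
Flight 1 lands earlier by 4 hours 3 minutes.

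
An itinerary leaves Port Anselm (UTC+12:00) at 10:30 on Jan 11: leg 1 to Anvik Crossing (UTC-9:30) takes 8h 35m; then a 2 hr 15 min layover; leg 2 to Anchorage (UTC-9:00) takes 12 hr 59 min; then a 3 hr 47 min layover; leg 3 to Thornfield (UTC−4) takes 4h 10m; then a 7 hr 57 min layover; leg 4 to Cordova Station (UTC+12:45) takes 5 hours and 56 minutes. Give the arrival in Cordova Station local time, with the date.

Convert departure to UTC: 10:30 − 12:00 = 22:30 UTC on Jan 10.
Add 8 hours 35 minutes leg 1 → 07:05 UTC (Jan 11).
Add 2 hours 15 minutes layover in Anvik Crossing → 09:20 UTC.
Add 12 hours and 59 minutes leg 2 → 22:19 UTC.
Add 3 hours 47 minutes layover in Anchorage → 02:06 UTC (Jan 12).
Add 4 hours 10 minutes leg 3 → 06:16 UTC.
Add 7 hours 57 minutes layover in Thornfield → 14:13 UTC.
Add 5 hours and 56 minutes leg 4 → 20:09 UTC.
Cordova Station is UTC+12:45, so local arrival = 20:09 + 12:45 = 08:54 on Jan 13.

08:54 on January 13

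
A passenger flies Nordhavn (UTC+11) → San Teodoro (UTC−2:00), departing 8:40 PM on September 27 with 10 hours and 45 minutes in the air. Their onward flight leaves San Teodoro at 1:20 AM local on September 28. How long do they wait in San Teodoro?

Convert departure to UTC: 8:40 PM − 11:00 = 9:40 AM UTC on Sep 27.
Add 10 hours and 45 minutes flight time → 8:25 PM UTC.
San Teodoro is UTC−2:00, so local arrival = 8:25 PM − 2:00 = 6:25 PM on Sep 27.
Layover = 1:20 AM − 6:25 PM (+1 day) = 6 hours 55 minutes.

6 hours 55 minutes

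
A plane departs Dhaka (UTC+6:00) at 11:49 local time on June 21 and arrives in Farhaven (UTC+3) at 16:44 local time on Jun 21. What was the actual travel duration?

7 hours 55 minutes

Farhaven is 3:00 behind Dhaka.
Clock-face elapsed time (ignoring zones) is 4 hours 55 minutes.
Actual elapsed = 4 hours 55 minutes + 3:00 = 7 hours 55 minutes.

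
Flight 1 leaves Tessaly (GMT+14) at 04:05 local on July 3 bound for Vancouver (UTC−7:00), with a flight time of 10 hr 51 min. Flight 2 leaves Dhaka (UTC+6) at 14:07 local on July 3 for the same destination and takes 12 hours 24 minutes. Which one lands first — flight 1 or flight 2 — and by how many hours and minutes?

the first, by 19 hours 35 minutes

Flight 1 in UTC: 04:05 − 14:00 = 14:05 on Jul 2.
+10 hours and 51 minutes → arrive 00:56 UTC on Jul 3.
Flight 2 in UTC: 14:07 − 6:00 = 08:07 on Jul 3.
+12 hours 24 minutes → arrive 20:31 UTC on Jul 3.
Flight 1 lands earlier by 19 hours 35 minutes.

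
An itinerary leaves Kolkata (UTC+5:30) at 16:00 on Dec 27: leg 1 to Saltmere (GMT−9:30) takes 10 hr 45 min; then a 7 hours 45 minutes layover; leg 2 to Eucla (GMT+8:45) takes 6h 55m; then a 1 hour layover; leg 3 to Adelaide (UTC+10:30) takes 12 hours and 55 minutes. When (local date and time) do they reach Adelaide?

Convert departure to UTC: 16:00 − 5:30 = 10:30 UTC on Dec 27.
Add 10 hours 45 minutes leg 1 → 21:15 UTC.
Add 7 hours 45 minutes layover in Saltmere → 05:00 UTC (Dec 28).
Add 6 hours 55 minutes leg 2 → 11:55 UTC.
Add 1 hour layover in Eucla → 12:55 UTC.
Add 12 hours 55 minutes leg 3 → 01:50 UTC (Dec 29).
Adelaide is UTC+10:30, so local arrival = 01:50 + 10:30 = 12:20 on Dec 29.

12:20 on December 29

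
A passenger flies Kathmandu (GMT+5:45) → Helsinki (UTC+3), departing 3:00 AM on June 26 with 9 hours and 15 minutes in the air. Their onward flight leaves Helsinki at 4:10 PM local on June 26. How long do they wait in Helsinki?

6 hours 40 minutes

Convert departure to UTC: 3:00 AM − 5:45 = 9:15 PM UTC on Jun 25.
Add 9 hours 15 minutes flight time → 6:30 AM UTC (Jun 26).
Helsinki is UTC+3:00, so local arrival = 6:30 AM + 3:00 = 9:30 AM on Jun 26.
Layover = 4:10 PM − 9:30 AM = 6 hours 40 minutes.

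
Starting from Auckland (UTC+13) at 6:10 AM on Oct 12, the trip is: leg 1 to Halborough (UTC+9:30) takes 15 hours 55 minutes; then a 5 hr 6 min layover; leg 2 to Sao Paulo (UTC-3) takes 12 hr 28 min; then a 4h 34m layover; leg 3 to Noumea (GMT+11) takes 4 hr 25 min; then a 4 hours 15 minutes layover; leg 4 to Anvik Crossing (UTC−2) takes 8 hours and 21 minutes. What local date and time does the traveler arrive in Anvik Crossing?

Convert departure to UTC: 6:10 AM − 13:00 = 5:10 PM UTC on Oct 11.
Add 15 hours and 55 minutes leg 1 → 9:05 AM UTC (Oct 12).
Add 5 hours and 6 minutes layover in Halborough → 2:11 PM UTC.
Add 12 hours and 28 minutes leg 2 → 2:39 AM UTC (Oct 13).
Add 4 hours and 34 minutes layover in Sao Paulo → 7:13 AM UTC.
Add 4 hours 25 minutes leg 3 → 11:38 AM UTC.
Add 4 hours 15 minutes layover in Noumea → 3:53 PM UTC.
Add 8 hours and 21 minutes leg 4 → 12:14 AM UTC (Oct 14).
Anvik Crossing is UTC−2:00, so local arrival = 12:14 AM − 2:00 = 10:14 PM on Oct 13.

10:14 PM on October 13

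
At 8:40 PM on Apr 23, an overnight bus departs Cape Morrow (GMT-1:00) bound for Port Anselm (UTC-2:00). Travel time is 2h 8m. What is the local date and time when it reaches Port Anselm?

9:48 PM on April 23

Convert departure to UTC: 8:40 PM + 1:00 = 9:40 PM UTC on Apr 23.
Add 2 hours 8 minutes travel time → 11:48 PM UTC.
Port Anselm is UTC−2:00, so local arrival = 11:48 PM − 2:00 = 9:48 PM on Apr 23.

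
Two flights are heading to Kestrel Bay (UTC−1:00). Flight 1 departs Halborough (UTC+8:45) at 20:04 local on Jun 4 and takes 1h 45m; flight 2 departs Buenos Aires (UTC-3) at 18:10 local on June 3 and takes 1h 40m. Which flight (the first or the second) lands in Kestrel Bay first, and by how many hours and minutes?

Flight 1 in UTC: 20:04 − 8:45 = 11:19 on Jun 4.
+1 hour and 45 minutes → arrive 13:04 UTC on Jun 4.
Flight 2 in UTC: 18:10 + 3:00 = 21:10 on Jun 3.
+1 hour and 40 minutes → arrive 22:50 UTC on Jun 3.
Flight 2 lands earlier by 14 hours 14 minutes.

the second, by 14 hours 14 minutes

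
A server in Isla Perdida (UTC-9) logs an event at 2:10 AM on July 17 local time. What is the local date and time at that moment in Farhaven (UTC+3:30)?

In UTC: 2:10 AM + 9:00 = 11:10 AM on Jul 17.
Farhaven is UTC+3:30: 11:10 AM + 3:30 = 2:40 PM on Jul 17.

2:40 PM on Jul 17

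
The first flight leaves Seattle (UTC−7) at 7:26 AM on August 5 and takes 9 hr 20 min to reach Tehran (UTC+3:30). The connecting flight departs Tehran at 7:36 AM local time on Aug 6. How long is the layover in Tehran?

Convert departure to UTC: 7:26 AM + 7:00 = 2:26 PM UTC on Aug 5.
Add 9 hours 20 minutes flight time → 11:46 PM UTC.
Tehran is UTC+3:30, so local arrival = 11:46 PM + 3:30 = 3:16 AM on Aug 6.
Layover = 7:36 AM − 3:16 AM = 4 hours 20 minutes.

4 hours 20 minutes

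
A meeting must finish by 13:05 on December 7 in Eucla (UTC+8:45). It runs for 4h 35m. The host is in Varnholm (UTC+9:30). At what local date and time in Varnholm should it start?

09:15 on Dec 7

Target end time in UTC: 13:05 − 8:45 = 04:20 on Dec 7.
Subtract 4 hours and 35 minutes → start 23:45 UTC on Dec 6.
Varnholm is UTC+9:30: 23:45 + 9:30 = 09:15 on Dec 7.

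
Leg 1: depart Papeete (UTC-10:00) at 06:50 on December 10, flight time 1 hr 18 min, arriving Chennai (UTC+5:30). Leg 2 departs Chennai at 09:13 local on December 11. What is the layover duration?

9 hours 35 minutes

Convert departure to UTC: 06:50 + 10:00 = 16:50 UTC on Dec 10.
Add 1 hour 18 minutes flight time → 18:08 UTC.
Chennai is UTC+5:30, so local arrival = 18:08 + 5:30 = 23:38 on Dec 10.
Layover = 09:13 − 23:38 (+1 day) = 9 hours 35 minutes.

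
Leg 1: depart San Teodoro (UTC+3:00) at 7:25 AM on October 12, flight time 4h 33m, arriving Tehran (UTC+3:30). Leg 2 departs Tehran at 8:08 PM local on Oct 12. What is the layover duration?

7 hours 40 minutes

Convert departure to UTC: 7:25 AM − 3:00 = 4:25 AM UTC on Oct 12.
Add 4 hours 33 minutes flight time → 8:58 AM UTC.
Tehran is UTC+3:30, so local arrival = 8:58 AM + 3:30 = 12:28 PM on Oct 12.
Layover = 8:08 PM − 12:28 PM = 7 hours 40 minutes.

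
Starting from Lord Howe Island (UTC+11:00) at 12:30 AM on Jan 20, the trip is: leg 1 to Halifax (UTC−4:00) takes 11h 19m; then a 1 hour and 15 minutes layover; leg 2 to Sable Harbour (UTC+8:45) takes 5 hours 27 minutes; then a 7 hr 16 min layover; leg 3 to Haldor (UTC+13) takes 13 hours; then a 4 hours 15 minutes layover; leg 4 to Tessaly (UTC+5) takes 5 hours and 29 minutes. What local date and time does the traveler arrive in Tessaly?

6:31 PM on January 21

Convert departure to UTC: 12:30 AM − 11:00 = 1:30 PM UTC on Jan 19.
Add 11 hours 19 minutes leg 1 → 12:49 AM UTC (Jan 20).
Add 1 hour 15 minutes layover in Halifax → 2:04 AM UTC.
Add 5 hours 27 minutes leg 2 → 7:31 AM UTC.
Add 7 hours 16 minutes layover in Sable Harbour → 2:47 PM UTC.
Add 13 hours leg 3 → 3:47 AM UTC (Jan 21).
Add 4 hours and 15 minutes layover in Haldor → 8:02 AM UTC.
Add 5 hours 29 minutes leg 4 → 1:31 PM UTC.
Tessaly is UTC+5:00, so local arrival = 1:31 PM + 5:00 = 6:31 PM on Jan 21.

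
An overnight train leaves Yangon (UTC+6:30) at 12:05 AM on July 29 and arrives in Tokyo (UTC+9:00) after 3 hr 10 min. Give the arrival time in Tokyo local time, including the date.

Convert departure to UTC: 12:05 AM − 6:30 = 5:35 PM UTC on Jul 28.
Add 3 hours and 10 minutes travel time → 8:45 PM UTC.
Tokyo is UTC+9:00, so local arrival = 8:45 PM + 9:00 = 5:45 AM on Jul 29.

5:45 AM on Jul 29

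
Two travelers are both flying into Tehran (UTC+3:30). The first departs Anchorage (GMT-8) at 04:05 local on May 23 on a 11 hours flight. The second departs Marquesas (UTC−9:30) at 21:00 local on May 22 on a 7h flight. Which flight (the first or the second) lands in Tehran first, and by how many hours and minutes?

the second, by 9 hours 35 minutes

Flight 1 in UTC: 04:05 + 8:00 = 12:05 on May 23.
+11 hours → arrive 23:05 UTC on May 23.
Flight 2 in UTC: 21:00 + 9:30 = 06:30 on May 23.
+7 hours → arrive 13:30 UTC on May 23.
Flight 2 lands earlier by 9 hours 35 minutes.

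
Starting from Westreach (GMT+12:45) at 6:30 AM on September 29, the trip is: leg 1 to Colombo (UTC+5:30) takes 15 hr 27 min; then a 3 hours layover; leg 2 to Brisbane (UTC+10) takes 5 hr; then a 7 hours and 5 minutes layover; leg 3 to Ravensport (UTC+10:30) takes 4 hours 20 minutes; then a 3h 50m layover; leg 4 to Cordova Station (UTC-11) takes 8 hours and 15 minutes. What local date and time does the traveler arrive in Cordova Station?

Convert departure to UTC: 6:30 AM − 12:45 = 5:45 PM UTC on Sep 28.
Add 15 hours 27 minutes leg 1 → 9:12 AM UTC (Sep 29).
Add 3 hours layover in Colombo → 12:12 PM UTC.
Add 5 hours leg 2 → 5:12 PM UTC.
Add 7 hours 5 minutes layover in Brisbane → 12:17 AM UTC (Sep 30).
Add 4 hours and 20 minutes leg 3 → 4:37 AM UTC.
Add 3 hours 50 minutes layover in Ravensport → 8:27 AM UTC.
Add 8 hours and 15 minutes leg 4 → 4:42 PM UTC.
Cordova Station is UTC−11:00, so local arrival = 4:42 PM − 11:00 = 5:42 AM on Sep 30.

5:42 AM on September 30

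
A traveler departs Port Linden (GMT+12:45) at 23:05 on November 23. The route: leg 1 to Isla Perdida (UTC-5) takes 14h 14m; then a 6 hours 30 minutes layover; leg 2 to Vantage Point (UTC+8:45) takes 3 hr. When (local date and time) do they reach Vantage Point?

Convert departure to UTC: 23:05 − 12:45 = 10:20 UTC on Nov 23.
Add 14 hours 14 minutes leg 1 → 00:34 UTC (Nov 24).
Add 6 hours 30 minutes layover in Isla Perdida → 07:04 UTC.
Add 3 hours leg 2 → 10:04 UTC.
Vantage Point is UTC+8:45, so local arrival = 10:04 + 8:45 = 18:49 on Nov 24.

18:49 on November 24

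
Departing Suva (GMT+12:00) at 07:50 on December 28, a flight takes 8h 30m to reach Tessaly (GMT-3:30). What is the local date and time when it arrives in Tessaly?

Convert departure to UTC: 07:50 − 12:00 = 19:50 UTC on Dec 27.
Add 8 hours and 30 minutes travel time → 04:20 UTC (Dec 28).
Tessaly is UTC−3:30, so local arrival = 04:20 − 3:30 = 00:50 on Dec 28.

00:50 on December 28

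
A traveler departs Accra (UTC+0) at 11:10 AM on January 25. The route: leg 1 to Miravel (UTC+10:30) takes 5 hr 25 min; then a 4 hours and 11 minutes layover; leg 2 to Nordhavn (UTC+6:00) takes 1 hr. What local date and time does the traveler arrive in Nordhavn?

Accra is at UTC+0, so departure is already 11:10 AM UTC on Jan 25.
Add 5 hours 25 minutes leg 1 → 4:35 PM UTC.
Add 4 hours and 11 minutes layover in Miravel → 8:46 PM UTC.
Add 1 hour leg 2 → 9:46 PM UTC.
Nordhavn is UTC+6:00, so local arrival = 9:46 PM + 6:00 = 3:46 AM on Jan 26.

3:46 AM on January 26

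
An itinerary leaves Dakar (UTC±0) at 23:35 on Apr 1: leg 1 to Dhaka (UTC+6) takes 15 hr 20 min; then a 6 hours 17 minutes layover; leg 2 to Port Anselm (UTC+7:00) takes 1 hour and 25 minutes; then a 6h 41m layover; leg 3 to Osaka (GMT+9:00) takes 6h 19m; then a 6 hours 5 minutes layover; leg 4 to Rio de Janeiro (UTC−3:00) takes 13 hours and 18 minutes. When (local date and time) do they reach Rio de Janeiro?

Dakar is at UTC+0, so departure is already 23:35 UTC on Apr 1.
Add 15 hours 20 minutes leg 1 → 14:55 UTC (Apr 2).
Add 6 hours and 17 minutes layover in Dhaka → 21:12 UTC.
Add 1 hour 25 minutes leg 2 → 22:37 UTC.
Add 6 hours and 41 minutes layover in Port Anselm → 05:18 UTC (Apr 3).
Add 6 hours 19 minutes leg 3 → 11:37 UTC.
Add 6 hours 5 minutes layover in Osaka → 17:42 UTC.
Add 13 hours and 18 minutes leg 4 → 07:00 UTC (Apr 4).
Rio de Janeiro is UTC−3:00, so local arrival = 07:00 − 3:00 = 04:00 on Apr 4.

04:00 on April 4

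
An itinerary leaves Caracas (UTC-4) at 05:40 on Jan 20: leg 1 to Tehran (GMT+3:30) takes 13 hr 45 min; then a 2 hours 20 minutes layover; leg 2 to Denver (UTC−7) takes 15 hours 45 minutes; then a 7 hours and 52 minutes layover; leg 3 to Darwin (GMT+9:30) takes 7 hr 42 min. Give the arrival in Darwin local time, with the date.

Convert departure to UTC: 05:40 + 4:00 = 09:40 UTC on Jan 20.
Add 13 hours 45 minutes leg 1 → 23:25 UTC.
Add 2 hours and 20 minutes layover in Tehran → 01:45 UTC (Jan 21).
Add 15 hours and 45 minutes leg 2 → 17:30 UTC.
Add 7 hours 52 minutes layover in Denver → 01:22 UTC (Jan 22).
Add 7 hours 42 minutes leg 3 → 09:04 UTC.
Darwin is UTC+9:30, so local arrival = 09:04 + 9:30 = 18:34 on Jan 22.

18:34 on Jan 22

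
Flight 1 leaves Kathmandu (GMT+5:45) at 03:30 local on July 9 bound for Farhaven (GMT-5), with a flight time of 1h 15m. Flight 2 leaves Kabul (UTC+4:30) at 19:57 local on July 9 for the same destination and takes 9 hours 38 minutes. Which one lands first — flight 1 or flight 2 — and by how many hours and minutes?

Flight 1 in UTC: 03:30 − 5:45 = 21:45 on Jul 8.
+1 hour and 15 minutes → arrive 23:00 UTC on Jul 8.
Flight 2 in UTC: 19:57 − 4:30 = 15:27 on Jul 9.
+9 hours 38 minutes → arrive 01:05 UTC on Jul 10.
Flight 1 lands earlier by 26 hours 5 minutes.

the first, by 26 hours 5 minutes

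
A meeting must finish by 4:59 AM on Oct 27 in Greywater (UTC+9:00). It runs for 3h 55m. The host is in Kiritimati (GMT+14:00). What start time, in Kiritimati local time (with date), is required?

6:04 AM on Oct 27

Target end time in UTC: 4:59 AM − 9:00 = 7:59 PM on Oct 26.
Subtract 3 hours 55 minutes → start 4:04 PM UTC on Oct 26.
Kiritimati is UTC+14:00: 4:04 PM + 14:00 = 6:04 AM on Oct 27.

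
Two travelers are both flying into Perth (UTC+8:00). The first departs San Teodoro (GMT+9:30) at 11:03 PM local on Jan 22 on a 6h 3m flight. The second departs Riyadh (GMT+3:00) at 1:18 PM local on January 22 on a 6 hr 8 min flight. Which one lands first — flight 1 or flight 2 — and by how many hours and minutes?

the second, by 3 hours 10 minutes

Flight 1 in UTC: 11:03 PM − 9:30 = 1:33 PM on Jan 22.
+6 hours and 3 minutes → arrive 7:36 PM UTC on Jan 22.
Flight 2 in UTC: 1:18 PM − 3:00 = 10:18 AM on Jan 22.
+6 hours 8 minutes → arrive 4:26 PM UTC on Jan 22.
Flight 2 lands earlier by 3 hours 10 minutes.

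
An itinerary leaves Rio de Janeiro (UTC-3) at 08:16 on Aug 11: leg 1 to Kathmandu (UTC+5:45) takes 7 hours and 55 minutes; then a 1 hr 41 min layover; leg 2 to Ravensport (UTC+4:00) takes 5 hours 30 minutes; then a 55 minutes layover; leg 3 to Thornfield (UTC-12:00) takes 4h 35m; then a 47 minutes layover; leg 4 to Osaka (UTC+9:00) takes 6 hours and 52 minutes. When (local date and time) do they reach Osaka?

00:31 on Aug 13

Convert departure to UTC: 08:16 + 3:00 = 11:16 UTC on Aug 11.
Add 7 hours 55 minutes leg 1 → 19:11 UTC.
Add 1 hour 41 minutes layover in Kathmandu → 20:52 UTC.
Add 5 hours 30 minutes leg 2 → 02:22 UTC (Aug 12).
Add 55 minutes layover in Ravensport → 03:17 UTC.
Add 4 hours and 35 minutes leg 3 → 07:52 UTC.
Add 47 minutes layover in Thornfield → 08:39 UTC.
Add 6 hours 52 minutes leg 4 → 15:31 UTC.
Osaka is UTC+9:00, so local arrival = 15:31 + 9:00 = 00:31 on Aug 13.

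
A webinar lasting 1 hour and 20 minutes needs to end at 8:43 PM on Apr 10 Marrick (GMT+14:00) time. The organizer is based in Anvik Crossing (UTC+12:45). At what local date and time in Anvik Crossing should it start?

Target end time in UTC: 8:43 PM − 14:00 = 6:43 AM on Apr 10.
Subtract 1 hour and 20 minutes → start 5:23 AM UTC on Apr 10.
Anvik Crossing is UTC+12:45: 5:23 AM + 12:45 = 6:08 PM on Apr 10.

6:08 PM on April 10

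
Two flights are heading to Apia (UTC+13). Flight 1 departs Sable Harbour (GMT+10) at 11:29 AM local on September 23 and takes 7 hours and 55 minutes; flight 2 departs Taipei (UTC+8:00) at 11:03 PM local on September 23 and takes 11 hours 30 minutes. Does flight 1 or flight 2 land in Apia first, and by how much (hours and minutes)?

the first, by 17 hours 9 minutes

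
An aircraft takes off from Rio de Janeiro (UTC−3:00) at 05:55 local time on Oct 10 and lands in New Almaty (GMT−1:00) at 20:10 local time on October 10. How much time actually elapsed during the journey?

Departure in UTC: 05:55 + 3:00 = 08:55 on Oct 10.
Arrival in UTC: 20:10 + 1:00 = 21:10 on Oct 10.
Elapsed = 21:10 − 08:55 = 12 hours 15 minutes.

12 hours 15 minutes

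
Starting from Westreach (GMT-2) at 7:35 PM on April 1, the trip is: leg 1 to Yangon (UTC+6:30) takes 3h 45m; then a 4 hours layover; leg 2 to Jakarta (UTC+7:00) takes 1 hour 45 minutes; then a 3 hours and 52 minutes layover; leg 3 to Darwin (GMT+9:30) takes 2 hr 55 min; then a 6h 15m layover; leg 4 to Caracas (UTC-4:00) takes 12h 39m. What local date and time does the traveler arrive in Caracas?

Convert departure to UTC: 7:35 PM + 2:00 = 9:35 PM UTC on Apr 1.
Add 3 hours 45 minutes leg 1 → 1:20 AM UTC (Apr 2).
Add 4 hours layover in Yangon → 5:20 AM UTC.
Add 1 hour 45 minutes leg 2 → 7:05 AM UTC.
Add 3 hours and 52 minutes layover in Jakarta → 10:57 AM UTC.
Add 2 hours and 55 minutes leg 3 → 1:52 PM UTC.
Add 6 hours and 15 minutes layover in Darwin → 8:07 PM UTC.
Add 12 hours 39 minutes leg 4 → 8:46 AM UTC (Apr 3).
Caracas is UTC−4:00, so local arrival = 8:46 AM − 4:00 = 4:46 AM on Apr 3.

4:46 AM on April 3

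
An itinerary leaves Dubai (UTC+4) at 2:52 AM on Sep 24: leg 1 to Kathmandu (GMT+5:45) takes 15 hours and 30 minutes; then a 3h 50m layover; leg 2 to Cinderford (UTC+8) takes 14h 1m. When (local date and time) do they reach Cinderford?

4:13 PM on September 25

Convert departure to UTC: 2:52 AM − 4:00 = 10:52 PM UTC on Sep 23.
Add 15 hours and 30 minutes leg 1 → 2:22 PM UTC (Sep 24).
Add 3 hours 50 minutes layover in Kathmandu → 6:12 PM UTC.
Add 14 hours and 1 minute leg 2 → 8:13 AM UTC (Sep 25).
Cinderford is UTC+8:00, so local arrival = 8:13 AM + 8:00 = 4:13 PM on Sep 25.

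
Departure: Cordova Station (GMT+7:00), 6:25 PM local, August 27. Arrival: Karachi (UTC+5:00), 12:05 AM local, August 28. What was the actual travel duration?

Departure in UTC: 6:25 PM − 7:00 = 11:25 AM on Aug 27.
Arrival in UTC: 12:05 AM − 5:00 = 7:05 PM on Aug 27.
Elapsed = 7:05 PM − 11:25 AM = 7 hours 40 minutes.

7 hours 40 minutes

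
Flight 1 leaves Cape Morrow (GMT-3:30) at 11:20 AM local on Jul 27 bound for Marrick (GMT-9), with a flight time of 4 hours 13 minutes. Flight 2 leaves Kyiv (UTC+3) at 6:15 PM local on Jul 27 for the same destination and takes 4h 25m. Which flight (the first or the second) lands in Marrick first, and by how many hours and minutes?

the first, by 37 minutes

Flight 1 in UTC: 11:20 AM + 3:30 = 2:50 PM on Jul 27.
+4 hours and 13 minutes → arrive 7:03 PM UTC on Jul 27.
Flight 2 in UTC: 6:15 PM − 3:00 = 3:15 PM on Jul 27.
+4 hours 25 minutes → arrive 7:40 PM UTC on Jul 27.
Flight 1 lands earlier by 37 minutes.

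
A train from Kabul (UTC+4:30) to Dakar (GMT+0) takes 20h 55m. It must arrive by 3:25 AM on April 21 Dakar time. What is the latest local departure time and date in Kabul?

11:00 AM on April 20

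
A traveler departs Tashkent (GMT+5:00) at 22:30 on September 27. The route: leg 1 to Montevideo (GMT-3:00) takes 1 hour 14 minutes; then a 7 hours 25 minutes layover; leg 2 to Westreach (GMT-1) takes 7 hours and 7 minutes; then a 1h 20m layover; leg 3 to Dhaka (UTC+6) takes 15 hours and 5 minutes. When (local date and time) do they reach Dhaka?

07:41 on September 29

Convert departure to UTC: 22:30 − 5:00 = 17:30 UTC on Sep 27.
Add 1 hour 14 minutes leg 1 → 18:44 UTC.
Add 7 hours and 25 minutes layover in Montevideo → 02:09 UTC (Sep 28).
Add 7 hours 7 minutes leg 2 → 09:16 UTC.
Add 1 hour 20 minutes layover in Westreach → 10:36 UTC.
Add 15 hours and 5 minutes leg 3 → 01:41 UTC (Sep 29).
Dhaka is UTC+6:00, so local arrival = 01:41 + 6:00 = 07:41 on Sep 29.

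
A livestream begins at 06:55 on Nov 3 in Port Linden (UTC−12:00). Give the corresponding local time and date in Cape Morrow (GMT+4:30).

In UTC: 06:55 + 12:00 = 18:55 on Nov 3.
Cape Morrow is UTC+4:30: 18:55 + 4:30 = 23:25 on Nov 3.

23:25 on November 3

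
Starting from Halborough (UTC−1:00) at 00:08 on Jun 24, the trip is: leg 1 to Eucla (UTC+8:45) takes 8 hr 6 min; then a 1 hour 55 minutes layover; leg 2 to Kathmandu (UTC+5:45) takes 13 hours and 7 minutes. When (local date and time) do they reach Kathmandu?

Convert departure to UTC: 00:08 + 1:00 = 01:08 UTC on Jun 24.
Add 8 hours 6 minutes leg 1 → 09:14 UTC.
Add 1 hour and 55 minutes layover in Eucla → 11:09 UTC.
Add 13 hours and 7 minutes leg 2 → 00:16 UTC (Jun 25).
Kathmandu is UTC+5:45, so local arrival = 00:16 + 5:45 = 06:01 on Jun 25.

06:01 on June 25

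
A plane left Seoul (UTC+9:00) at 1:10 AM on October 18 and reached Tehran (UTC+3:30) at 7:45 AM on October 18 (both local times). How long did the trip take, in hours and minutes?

12 hours 5 minutes

Departure in UTC: 1:10 AM − 9:00 = 4:10 PM on Oct 17.
Arrival in UTC: 7:45 AM − 3:30 = 4:15 AM on Oct 18.
Elapsed = 4:15 AM − 4:10 PM (+1 day) = 12 hours 5 minutes.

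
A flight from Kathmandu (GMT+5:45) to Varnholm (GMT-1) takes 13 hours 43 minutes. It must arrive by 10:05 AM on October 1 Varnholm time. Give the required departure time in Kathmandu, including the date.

3:07 AM on October 1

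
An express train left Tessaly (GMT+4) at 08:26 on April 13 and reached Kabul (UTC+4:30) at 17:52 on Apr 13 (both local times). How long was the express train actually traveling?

8 hours 56 minutes

Departure in UTC: 08:26 − 4:00 = 04:26 on Apr 13.
Arrival in UTC: 17:52 − 4:30 = 13:22 on Apr 13.
Elapsed = 13:22 − 04:26 = 8 hours 56 minutes.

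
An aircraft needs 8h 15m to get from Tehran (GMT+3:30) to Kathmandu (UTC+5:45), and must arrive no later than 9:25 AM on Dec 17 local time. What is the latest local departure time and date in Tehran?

Target arrival in UTC: 9:25 AM − 5:45 = 3:40 AM on Dec 17.
Subtract 8 hours and 15 minutes → departure 7:25 PM UTC on Dec 16.
Tehran is UTC+3:30: 7:25 PM + 3:30 = 10:55 PM on Dec 16.

10:55 PM on Dec 16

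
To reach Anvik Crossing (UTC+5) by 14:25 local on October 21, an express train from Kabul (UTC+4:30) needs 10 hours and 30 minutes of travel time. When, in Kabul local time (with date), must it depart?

Target arrival in UTC: 14:25 − 5:00 = 09:25 on Oct 21.
Subtract 10 hours 30 minutes → departure 22:55 UTC on Oct 20.
Kabul is UTC+4:30: 22:55 + 4:30 = 03:25 on Oct 21.

03:25 on October 21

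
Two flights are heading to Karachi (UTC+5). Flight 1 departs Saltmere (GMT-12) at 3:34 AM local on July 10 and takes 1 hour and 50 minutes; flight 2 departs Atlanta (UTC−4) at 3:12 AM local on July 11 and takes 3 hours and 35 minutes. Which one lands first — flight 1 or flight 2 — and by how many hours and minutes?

the first, by 17 hours 23 minutes

Flight 1 in UTC: 3:34 AM + 12:00 = 3:34 PM on Jul 10.
+1 hour and 50 minutes → arrive 5:24 PM UTC on Jul 10.
Flight 2 in UTC: 3:12 AM + 4:00 = 7:12 AM on Jul 11.
+3 hours 35 minutes → arrive 10:47 AM UTC on Jul 11.
Flight 1 lands earlier by 17 hours 23 minutes.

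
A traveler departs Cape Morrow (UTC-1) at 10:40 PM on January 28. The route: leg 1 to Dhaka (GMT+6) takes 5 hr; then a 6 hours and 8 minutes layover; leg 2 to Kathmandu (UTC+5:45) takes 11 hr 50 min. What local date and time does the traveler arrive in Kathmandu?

Convert departure to UTC: 10:40 PM + 1:00 = 11:40 PM UTC on Jan 28.
Add 5 hours leg 1 → 4:40 AM UTC (Jan 29).
Add 6 hours 8 minutes layover in Dhaka → 10:48 AM UTC.
Add 11 hours and 50 minutes leg 2 → 10:38 PM UTC.
Kathmandu is UTC+5:45, so local arrival = 10:38 PM + 5:45 = 4:23 AM on Jan 30.

4:23 AM on Jan 30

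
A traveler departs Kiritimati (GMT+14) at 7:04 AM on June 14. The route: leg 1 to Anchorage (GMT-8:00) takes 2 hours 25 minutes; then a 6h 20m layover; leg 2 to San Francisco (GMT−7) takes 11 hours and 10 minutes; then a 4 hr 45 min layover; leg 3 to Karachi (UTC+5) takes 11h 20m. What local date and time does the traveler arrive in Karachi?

10:04 AM on June 15

Convert departure to UTC: 7:04 AM − 14:00 = 5:04 PM UTC on Jun 13.
Add 2 hours and 25 minutes leg 1 → 7:29 PM UTC.
Add 6 hours 20 minutes layover in Anchorage → 1:49 AM UTC (Jun 14).
Add 11 hours 10 minutes leg 2 → 12:59 PM UTC.
Add 4 hours and 45 minutes layover in San Francisco → 5:44 PM UTC.
Add 11 hours and 20 minutes leg 3 → 5:04 AM UTC (Jun 15).
Karachi is UTC+5:00, so local arrival = 5:04 AM + 5:00 = 10:04 AM on Jun 15.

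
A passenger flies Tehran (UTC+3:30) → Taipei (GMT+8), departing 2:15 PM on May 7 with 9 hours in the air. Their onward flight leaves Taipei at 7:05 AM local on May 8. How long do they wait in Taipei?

3 hours 20 minutes

Convert departure to UTC: 2:15 PM − 3:30 = 10:45 AM UTC on May 7.
Add 9 hours flight time → 7:45 PM UTC.
Taipei is UTC+8:00, so local arrival = 7:45 PM + 8:00 = 3:45 AM on May 8.
Layover = 7:05 AM − 3:45 AM = 3 hours 20 minutes.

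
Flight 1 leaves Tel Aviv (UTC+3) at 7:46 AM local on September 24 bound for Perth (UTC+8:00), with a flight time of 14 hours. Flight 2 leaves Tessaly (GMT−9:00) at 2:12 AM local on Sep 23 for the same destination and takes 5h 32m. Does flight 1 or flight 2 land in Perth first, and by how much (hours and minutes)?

Flight 1 in UTC: 7:46 AM − 3:00 = 4:46 AM on Sep 24.
+14 hours → arrive 6:46 PM UTC on Sep 24.
Flight 2 in UTC: 2:12 AM + 9:00 = 11:12 AM on Sep 23.
+5 hours and 32 minutes → arrive 4:44 PM UTC on Sep 23.
Flight 2 lands earlier by 26 hours 2 minutes.

the second, by 26 hours 2 minutes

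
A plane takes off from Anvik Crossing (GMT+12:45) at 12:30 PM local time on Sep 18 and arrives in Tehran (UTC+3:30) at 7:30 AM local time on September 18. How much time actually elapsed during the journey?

4 hours 15 minutes

Tehran is 9:15 behind Anvik Crossing.
Clock-face elapsed time (ignoring zones) is −5 hours.
Actual elapsed = −5 hours + 9:15 = 4 hours 15 minutes.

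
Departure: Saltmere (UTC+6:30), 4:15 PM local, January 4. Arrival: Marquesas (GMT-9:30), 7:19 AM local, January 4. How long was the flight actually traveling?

Marquesas is 16:00 behind Saltmere.
Clock-face elapsed time (ignoring zones) is −8 hours 56 minutes.
Actual elapsed = −8 hours 56 minutes + 16:00 = 7 hours 4 minutes.

7 hours 4 minutes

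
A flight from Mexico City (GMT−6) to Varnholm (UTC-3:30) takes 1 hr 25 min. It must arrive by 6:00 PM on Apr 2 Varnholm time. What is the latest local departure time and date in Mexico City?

2:05 PM on Apr 2

Target arrival in UTC: 6:00 PM + 3:30 = 9:30 PM on Apr 2.
Subtract 1 hour and 25 minutes → departure 8:05 PM UTC on Apr 2.
Mexico City is UTC−6:00: 8:05 PM − 6:00 = 2:05 PM on Apr 2.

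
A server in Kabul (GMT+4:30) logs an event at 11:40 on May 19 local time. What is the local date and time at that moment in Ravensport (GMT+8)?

In UTC: 11:40 − 4:30 = 07:10 on May 19.
Ravensport is UTC+8:00: 07:10 + 8:00 = 15:10 on May 19.

15:10 on May 19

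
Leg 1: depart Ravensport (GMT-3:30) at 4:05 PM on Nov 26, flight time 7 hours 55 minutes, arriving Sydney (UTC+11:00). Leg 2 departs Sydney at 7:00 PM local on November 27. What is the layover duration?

Convert departure to UTC: 4:05 PM + 3:30 = 7:35 PM UTC on Nov 26.
Add 7 hours 55 minutes flight time → 3:30 AM UTC (Nov 27).
Sydney is UTC+11:00, so local arrival = 3:30 AM + 11:00 = 2:30 PM on Nov 27.
Layover = 7:00 PM − 2:30 PM = 4 hours 30 minutes.

4 hours 30 minutes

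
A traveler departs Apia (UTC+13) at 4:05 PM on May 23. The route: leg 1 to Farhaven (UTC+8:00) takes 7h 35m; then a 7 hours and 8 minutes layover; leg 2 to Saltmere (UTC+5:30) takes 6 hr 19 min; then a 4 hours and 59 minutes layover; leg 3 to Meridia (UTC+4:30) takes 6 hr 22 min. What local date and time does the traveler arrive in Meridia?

Convert departure to UTC: 4:05 PM − 13:00 = 3:05 AM UTC on May 23.
Add 7 hours and 35 minutes leg 1 → 10:40 AM UTC.
Add 7 hours 8 minutes layover in Farhaven → 5:48 PM UTC.
Add 6 hours 19 minutes leg 2 → 12:07 AM UTC (May 24).
Add 4 hours 59 minutes layover in Saltmere → 5:06 AM UTC.
Add 6 hours 22 minutes leg 3 → 11:28 AM UTC.
Meridia is UTC+4:30, so local arrival = 11:28 AM + 4:30 = 3:58 PM on May 24.

3:58 PM on May 24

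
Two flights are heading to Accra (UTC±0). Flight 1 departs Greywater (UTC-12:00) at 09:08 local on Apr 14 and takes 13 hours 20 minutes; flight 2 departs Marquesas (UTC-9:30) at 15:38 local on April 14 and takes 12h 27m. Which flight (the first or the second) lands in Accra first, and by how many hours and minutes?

Flight 1 in UTC: 09:08 + 12:00 = 21:08 on Apr 14.
+13 hours and 20 minutes → arrive 10:28 UTC on Apr 15.
Flight 2 in UTC: 15:38 + 9:30 = 01:08 on Apr 15.
+12 hours and 27 minutes → arrive 13:35 UTC on Apr 15.
Flight 1 lands earlier by 3 hours 7 minutes.

the first, by 3 hours 7 minutes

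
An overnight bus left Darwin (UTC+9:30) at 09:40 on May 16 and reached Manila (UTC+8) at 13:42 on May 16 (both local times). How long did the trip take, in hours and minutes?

5 hours 32 minutes

Manila is 1:30 behind Darwin.
Clock-face elapsed time (ignoring zones) is 4 hours 2 minutes.
Actual elapsed = 4 hours 2 minutes + 1:30 = 5 hours 32 minutes.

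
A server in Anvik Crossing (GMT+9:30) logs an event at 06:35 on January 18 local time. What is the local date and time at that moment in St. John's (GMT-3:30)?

St. John's is 13:00 behind Anvik Crossing.
Shift by the zone difference: 06:35 − 13:00 = 17:35 on Jan 17 in St. John's.

17:35 on Jan 17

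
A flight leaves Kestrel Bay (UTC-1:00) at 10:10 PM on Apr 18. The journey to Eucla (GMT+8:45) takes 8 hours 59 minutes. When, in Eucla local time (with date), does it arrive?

Convert departure to UTC: 10:10 PM + 1:00 = 11:10 PM UTC on Apr 18.
Add 8 hours 59 minutes travel time → 8:09 AM UTC (Apr 19).
Eucla is UTC+8:45, so local arrival = 8:09 AM + 8:45 = 4:54 PM on Apr 19.

4:54 PM on April 19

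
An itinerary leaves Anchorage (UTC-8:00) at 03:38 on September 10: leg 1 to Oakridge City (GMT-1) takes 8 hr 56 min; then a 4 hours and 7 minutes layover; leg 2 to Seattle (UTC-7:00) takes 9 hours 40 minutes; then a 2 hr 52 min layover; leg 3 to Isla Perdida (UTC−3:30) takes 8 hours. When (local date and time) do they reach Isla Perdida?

17:43 on September 11

Convert departure to UTC: 03:38 + 8:00 = 11:38 UTC on Sep 10.
Add 8 hours 56 minutes leg 1 → 20:34 UTC.
Add 4 hours and 7 minutes layover in Oakridge City → 00:41 UTC (Sep 11).
Add 9 hours and 40 minutes leg 2 → 10:21 UTC.
Add 2 hours and 52 minutes layover in Seattle → 13:13 UTC.
Add 8 hours leg 3 → 21:13 UTC.
Isla Perdida is UTC−3:30, so local arrival = 21:13 − 3:30 = 17:43 on Sep 11.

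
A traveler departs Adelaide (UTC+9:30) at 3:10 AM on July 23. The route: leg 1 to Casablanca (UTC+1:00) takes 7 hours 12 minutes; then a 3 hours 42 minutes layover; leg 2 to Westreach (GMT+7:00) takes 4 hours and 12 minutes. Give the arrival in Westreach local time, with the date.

Convert departure to UTC: 3:10 AM − 9:30 = 5:40 PM UTC on Jul 22.
Add 7 hours 12 minutes leg 1 → 12:52 AM UTC (Jul 23).
Add 3 hours and 42 minutes layover in Casablanca → 4:34 AM UTC.
Add 4 hours 12 minutes leg 2 → 8:46 AM UTC.
Westreach is UTC+7:00, so local arrival = 8:46 AM + 7:00 = 3:46 PM on Jul 23.

3:46 PM on July 23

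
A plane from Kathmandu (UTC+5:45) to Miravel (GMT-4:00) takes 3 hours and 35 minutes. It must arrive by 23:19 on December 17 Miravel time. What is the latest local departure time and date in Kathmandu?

05:29 on Dec 18

Target arrival in UTC: 23:19 + 4:00 = 03:19 on Dec 18.
Subtract 3 hours 35 minutes → departure 23:44 UTC on Dec 17.
Kathmandu is UTC+5:45: 23:44 + 5:45 = 05:29 on Dec 18.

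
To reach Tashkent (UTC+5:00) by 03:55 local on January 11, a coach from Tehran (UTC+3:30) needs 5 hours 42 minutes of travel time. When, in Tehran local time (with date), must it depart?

20:43 on Jan 10

Target arrival in UTC: 03:55 − 5:00 = 22:55 on Jan 10.
Subtract 5 hours and 42 minutes → departure 17:13 UTC on Jan 10.
Tehran is UTC+3:30: 17:13 + 3:30 = 20:43 on Jan 10.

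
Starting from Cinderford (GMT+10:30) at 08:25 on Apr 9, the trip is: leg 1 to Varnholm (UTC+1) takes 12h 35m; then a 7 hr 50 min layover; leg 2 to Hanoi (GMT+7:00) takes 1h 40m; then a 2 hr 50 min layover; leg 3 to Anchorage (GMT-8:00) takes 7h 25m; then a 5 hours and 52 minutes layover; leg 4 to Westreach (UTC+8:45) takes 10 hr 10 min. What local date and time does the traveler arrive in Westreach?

Convert departure to UTC: 08:25 − 10:30 = 21:55 UTC on Apr 8.
Add 12 hours and 35 minutes leg 1 → 10:30 UTC (Apr 9).
Add 7 hours and 50 minutes layover in Varnholm → 18:20 UTC.
Add 1 hour and 40 minutes leg 2 → 20:00 UTC.
Add 2 hours 50 minutes layover in Hanoi → 22:50 UTC.
Add 7 hours 25 minutes leg 3 → 06:15 UTC (Apr 10).
Add 5 hours and 52 minutes layover in Anchorage → 12:07 UTC.
Add 10 hours 10 minutes leg 4 → 22:17 UTC.
Westreach is UTC+8:45, so local arrival = 22:17 + 8:45 = 07:02 on Apr 11.

07:02 on April 11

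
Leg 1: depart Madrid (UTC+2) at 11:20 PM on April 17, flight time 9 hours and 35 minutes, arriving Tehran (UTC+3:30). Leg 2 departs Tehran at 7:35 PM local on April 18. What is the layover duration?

Convert departure to UTC: 11:20 PM − 2:00 = 9:20 PM UTC on Apr 17.
Add 9 hours 35 minutes flight time → 6:55 AM UTC (Apr 18).
Tehran is UTC+3:30, so local arrival = 6:55 AM + 3:30 = 10:25 AM on Apr 18.
Layover = 7:35 PM − 10:25 AM = 9 hours 10 minutes.

9 hours 10 minutes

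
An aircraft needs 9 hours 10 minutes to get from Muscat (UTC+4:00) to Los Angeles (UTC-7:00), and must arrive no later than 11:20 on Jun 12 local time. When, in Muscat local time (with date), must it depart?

13:10 on Jun 12

Target arrival in UTC: 11:20 + 7:00 = 18:20 on Jun 12.
Subtract 9 hours and 10 minutes → departure 09:10 UTC on Jun 12.
Muscat is UTC+4:00: 09:10 + 4:00 = 13:10 on Jun 12.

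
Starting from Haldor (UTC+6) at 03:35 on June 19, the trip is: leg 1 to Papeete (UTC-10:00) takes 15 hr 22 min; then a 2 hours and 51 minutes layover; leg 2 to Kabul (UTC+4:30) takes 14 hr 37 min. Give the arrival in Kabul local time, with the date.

Convert departure to UTC: 03:35 − 6:00 = 21:35 UTC on Jun 18.
Add 15 hours and 22 minutes leg 1 → 12:57 UTC (Jun 19).
Add 2 hours 51 minutes layover in Papeete → 15:48 UTC.
Add 14 hours and 37 minutes leg 2 → 06:25 UTC (Jun 20).
Kabul is UTC+4:30, so local arrival = 06:25 + 4:30 = 10:55 on Jun 20.

10:55 on June 20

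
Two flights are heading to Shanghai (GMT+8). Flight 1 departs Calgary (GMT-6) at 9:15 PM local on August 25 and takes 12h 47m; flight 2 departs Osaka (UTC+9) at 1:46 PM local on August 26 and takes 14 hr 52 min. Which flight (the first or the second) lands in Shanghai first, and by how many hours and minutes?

the first, by 3 hours 36 minutes

Flight 1 in UTC: 9:15 PM + 6:00 = 3:15 AM on Aug 26.
+12 hours and 47 minutes → arrive 4:02 PM UTC on Aug 26.
Flight 2 in UTC: 1:46 PM − 9:00 = 4:46 AM on Aug 26.
+14 hours and 52 minutes → arrive 7:38 PM UTC on Aug 26.
Flight 1 lands earlier by 3 hours 36 minutes.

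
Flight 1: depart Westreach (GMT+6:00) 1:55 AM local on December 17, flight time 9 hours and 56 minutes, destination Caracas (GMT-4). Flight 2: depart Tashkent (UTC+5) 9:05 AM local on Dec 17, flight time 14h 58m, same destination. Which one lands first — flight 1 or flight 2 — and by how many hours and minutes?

Flight 1 in UTC: 1:55 AM − 6:00 = 7:55 PM on Dec 16.
+9 hours 56 minutes → arrive 5:51 AM UTC on Dec 17.
Flight 2 in UTC: 9:05 AM − 5:00 = 4:05 AM on Dec 17.
+14 hours and 58 minutes → arrive 7:03 PM UTC on Dec 17.
Flight 1 lands earlier by 13 hours 12 minutes.

the first, by 13 hours 12 minutes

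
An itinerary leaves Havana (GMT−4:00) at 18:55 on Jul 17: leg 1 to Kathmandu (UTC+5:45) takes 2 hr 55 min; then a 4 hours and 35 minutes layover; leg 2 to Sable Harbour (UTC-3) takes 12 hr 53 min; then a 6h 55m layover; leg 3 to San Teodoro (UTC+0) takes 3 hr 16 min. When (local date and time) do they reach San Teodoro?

Convert departure to UTC: 18:55 + 4:00 = 22:55 UTC on Jul 17.
Add 2 hours and 55 minutes leg 1 → 01:50 UTC (Jul 18).
Add 4 hours 35 minutes layover in Kathmandu → 06:25 UTC.
Add 12 hours and 53 minutes leg 2 → 19:18 UTC.
Add 6 hours 55 minutes layover in Sable Harbour → 02:13 UTC (Jul 19).
Add 3 hours 16 minutes leg 3 → 05:29 UTC.
San Teodoro is UTC+0, so local arrival is the same: 05:29 on Jul 19.

05:29 on July 19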